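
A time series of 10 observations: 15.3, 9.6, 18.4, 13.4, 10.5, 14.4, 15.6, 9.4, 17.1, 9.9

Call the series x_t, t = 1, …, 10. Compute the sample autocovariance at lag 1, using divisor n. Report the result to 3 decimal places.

Mean x̄ = (15.3 + 9.6 + 18.4 + 13.4 + 10.5 + 14.4 + 15.6 + 9.4 + 17.1 + 9.9)/10 = 13.3600
Σ_{t=1}^{9}(x_t−x̄)(x_{t+1}−x̄) = -63.4236
γ_1 = -63.4236 / 10 = -6.342

-6.342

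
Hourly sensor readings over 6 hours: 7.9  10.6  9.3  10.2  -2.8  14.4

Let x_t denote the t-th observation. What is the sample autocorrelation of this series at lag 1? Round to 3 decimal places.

Mean x̄ = (7.9 + 10.6 + 9.3 + 10.2 − 2.8 + 14.4)/6 = 8.2667
Deviations from mean: -0.3667, 2.3333, 1.0333, 1.9333, -11.0667, 6.1333
Σ(x_t−x̄)(x_{t+1}−x̄) = (-0.8556) + (2.4111) + (1.9978) + (-21.3956) + (-67.8756) = -85.7178
Denominator Σ(x_t−x̄)² = 170.4733
r_1 = -85.7178 / 170.4733 = -0.503

-0.503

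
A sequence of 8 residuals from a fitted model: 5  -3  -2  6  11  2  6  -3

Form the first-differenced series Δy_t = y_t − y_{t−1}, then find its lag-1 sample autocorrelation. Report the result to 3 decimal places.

-0.211

First differences Δy: -8, 1, 8, 5, -9, 4, -9
Mean of differences = -1.1429
Numerator Σ(Δy_t−Δȳ)(Δy_{t+1}−Δȳ) = -68.0204
Denominator Σ(Δy_t−Δȳ)² = 322.8571
r_1(Δy) = -68.0204 / 322.8571 = -0.211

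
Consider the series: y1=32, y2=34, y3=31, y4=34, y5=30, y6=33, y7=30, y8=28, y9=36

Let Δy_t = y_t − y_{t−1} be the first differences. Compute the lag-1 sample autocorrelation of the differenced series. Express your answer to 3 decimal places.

-0.453

First differences Δy: 2, -3, 3, -4, 3, -3, -2, 8
Mean of differences = 0.5000
Numerator Σ(Δy_t−Δȳ)(Δy_{t+1}−Δȳ) = -55.2500
Denominator Σ(Δy_t−Δȳ)² = 122.0000
r_1(Δy) = -55.2500 / 122.0000 = -0.453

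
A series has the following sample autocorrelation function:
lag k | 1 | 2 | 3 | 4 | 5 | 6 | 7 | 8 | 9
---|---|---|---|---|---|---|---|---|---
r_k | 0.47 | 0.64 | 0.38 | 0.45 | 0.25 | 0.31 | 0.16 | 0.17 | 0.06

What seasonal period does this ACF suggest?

2

The largest autocorrelation is r_2 = 0.64; the remaining lags stay at or below 0.47.
The dominant spike at lag 2 indicates a seasonal period of 2.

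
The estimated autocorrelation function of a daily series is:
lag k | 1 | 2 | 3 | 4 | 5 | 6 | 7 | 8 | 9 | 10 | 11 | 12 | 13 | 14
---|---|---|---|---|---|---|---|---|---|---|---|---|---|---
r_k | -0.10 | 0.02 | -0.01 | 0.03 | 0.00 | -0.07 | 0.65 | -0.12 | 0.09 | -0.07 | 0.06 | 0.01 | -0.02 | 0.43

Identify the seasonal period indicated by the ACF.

7

The largest autocorrelation is r_7 = 0.65, with a weaker echo at lag 14 (0.43); the remaining lags stay at or below 0.09.
The dominant spike at lag 7 indicates a seasonal period of 7.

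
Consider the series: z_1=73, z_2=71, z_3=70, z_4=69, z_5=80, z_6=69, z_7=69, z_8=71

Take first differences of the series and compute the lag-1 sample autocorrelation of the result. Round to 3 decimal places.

-0.516

First differences Δz: -2, -1, -1, 11, -11, 0, 2
Mean of differences = -0.2857
Numerator Σ(Δz_t−Δz̄)(Δz_{t+1}−Δz̄) = -129.6531
Denominator Σ(Δz_t−Δz̄)² = 251.4286
r_1(Δz) = -129.6531 / 251.4286 = -0.516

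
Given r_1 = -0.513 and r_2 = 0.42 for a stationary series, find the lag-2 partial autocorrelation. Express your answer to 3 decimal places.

0.213

φ_{22} = (r_2 − r_1²) / (1 − r_1²)
r_1² = (-0.513)² = 0.263169
Numerator = 0.42 − 0.2632 = 0.1568; denominator = 1 − 0.2632 = 0.7368
φ_{22} = 0.1568 / 0.7368 = 0.213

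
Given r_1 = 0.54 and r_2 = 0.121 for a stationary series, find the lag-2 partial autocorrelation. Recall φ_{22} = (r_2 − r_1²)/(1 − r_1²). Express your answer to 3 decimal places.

φ_{22} = (r_2 − r_1²) / (1 − r_1²)
r_1² = (0.54)² = 0.2916
Numerator = 0.121 − 0.2916 = -0.1706; denominator = 1 − 0.2916 = 0.7084
φ_{22} = -0.1706 / 0.7084 = -0.241

-0.241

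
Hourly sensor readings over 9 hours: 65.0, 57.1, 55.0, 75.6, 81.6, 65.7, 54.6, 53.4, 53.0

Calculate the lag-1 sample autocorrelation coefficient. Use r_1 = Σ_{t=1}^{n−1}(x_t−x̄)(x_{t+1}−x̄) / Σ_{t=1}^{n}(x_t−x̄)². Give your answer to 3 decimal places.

0.428

Mean x̄ = (65.0 + 57.1 + 55.0 + 75.6 + 81.6 + 65.7 + 54.6 + 53.4 + 53.0)/9 = 62.3333
Numerator Σ_{t=1}^{8}(x_t−x̄)(x_{t+1}−x̄) = 374.0289
Denominator Σ(x_t−x̄)² = 873.5400
r_1 = 374.0289 / 873.5400 = 0.428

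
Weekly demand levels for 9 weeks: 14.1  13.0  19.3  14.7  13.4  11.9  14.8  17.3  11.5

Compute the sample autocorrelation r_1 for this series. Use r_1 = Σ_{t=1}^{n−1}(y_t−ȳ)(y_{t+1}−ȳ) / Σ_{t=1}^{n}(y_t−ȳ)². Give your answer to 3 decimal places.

-0.222

Mean ȳ = (14.1 + 13.0 + 19.3 + 14.7 + 13.4 + 11.9 + 14.8 + 17.3 + 11.5)/9 = 14.4444
Numerator Σ_{t=1}^{8}(y_t−ȳ)(y_{t+1}−ȳ) = -11.1820
Denominator Σ(y_t−ȳ)² = 50.3622
r_1 = -11.1820 / 50.3622 = -0.222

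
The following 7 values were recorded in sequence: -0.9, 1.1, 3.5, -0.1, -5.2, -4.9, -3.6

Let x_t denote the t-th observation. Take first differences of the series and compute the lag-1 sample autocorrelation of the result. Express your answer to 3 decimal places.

First differences Δx: 2.0, 2.4, -3.6, -5.1, 0.3, 1.3
Mean of differences = -0.4500
Numerator Σ(Δx_t−Δx̄)(Δx_{t+1}−Δx̄) = 10.4775
Denominator Σ(Δx_t−Δx̄)² = 49.2950
r_1(Δx) = 10.4775 / 49.2950 = 0.213

0.213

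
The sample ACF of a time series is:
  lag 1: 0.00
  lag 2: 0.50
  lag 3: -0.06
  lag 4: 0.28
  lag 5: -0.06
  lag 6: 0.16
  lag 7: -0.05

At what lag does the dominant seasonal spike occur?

2

The largest autocorrelation is r_2 = 0.50, with weaker echoes at lags 4 (0.28) and 6 (0.16); the remaining lags stay at or below 0.00.
The dominant spike at lag 2 indicates a seasonal period of 2.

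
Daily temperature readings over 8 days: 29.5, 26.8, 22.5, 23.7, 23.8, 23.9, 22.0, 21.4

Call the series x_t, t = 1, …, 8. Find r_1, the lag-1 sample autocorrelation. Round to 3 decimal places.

0.341

Mean x̄ = (29.5 + 26.8 + 22.5 + 23.7 + 23.8 + 23.9 + 22.0 + 21.4)/8 = 24.2000
Σ(x_t−x̄)(x_{t+1}−x̄) = (13.7800) + (-4.4200) + (0.8500) + (0.2000) + (0.1200) + (0.6600) + (6.1600) = 17.3500
Denominator Σ(x_t−x̄)² = 50.9200
r_1 = 17.3500 / 50.9200 = 0.341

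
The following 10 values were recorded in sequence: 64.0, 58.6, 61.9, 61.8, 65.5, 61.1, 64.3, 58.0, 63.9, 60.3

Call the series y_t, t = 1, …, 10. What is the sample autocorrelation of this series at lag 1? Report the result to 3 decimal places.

-0.575

Mean ȳ = (64.0 + 58.6 + 61.9 + 61.8 + 65.5 + 61.1 + 64.3 + 58.0 + 63.9 + 60.3)/10 = 61.9400
Numerator Σ_{t=1}^{9}(y_t−ȳ)(y_{t+1}−ȳ) = -32.4476
Denominator Σ(y_t−ȳ)² = 56.4240
r_1 = -32.4476 / 56.4240 = -0.575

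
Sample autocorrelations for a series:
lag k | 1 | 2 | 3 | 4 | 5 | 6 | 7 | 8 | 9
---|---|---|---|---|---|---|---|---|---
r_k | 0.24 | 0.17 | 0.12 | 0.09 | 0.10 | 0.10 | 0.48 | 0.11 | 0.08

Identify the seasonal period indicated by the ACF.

The largest autocorrelation is r_7 = 0.48; the remaining lags stay at or below 0.24. The elevated value at lag 1 (0.24), dropping to 0.17 at lag 2, reflects decaying short-term dependence rather than seasonality.
The dominant spike at lag 7 indicates a seasonal period of 7.

7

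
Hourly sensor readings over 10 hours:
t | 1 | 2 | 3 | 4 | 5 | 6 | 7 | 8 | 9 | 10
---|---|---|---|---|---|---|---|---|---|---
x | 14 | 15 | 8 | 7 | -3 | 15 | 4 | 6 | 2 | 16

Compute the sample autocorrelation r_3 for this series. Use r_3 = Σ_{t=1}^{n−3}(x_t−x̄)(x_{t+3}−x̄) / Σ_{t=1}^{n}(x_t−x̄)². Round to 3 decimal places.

-0.342

Mean x̄ = (14 + 15 + 8 + 7 − 3 + 15 + 4 + 6 + 2 + 16)/10 = 8.4000
Σ(x_t−x̄)(x_{t+3}−x̄) = (-7.8400) + (-75.2400) + (-2.6400) + (6.1600) + (27.3600) + (-42.2400) + (-33.4400) = -127.8800
Denominator Σ(x_t−x̄)² = 374.4000
r_3 = -127.8800 / 374.4000 = -0.342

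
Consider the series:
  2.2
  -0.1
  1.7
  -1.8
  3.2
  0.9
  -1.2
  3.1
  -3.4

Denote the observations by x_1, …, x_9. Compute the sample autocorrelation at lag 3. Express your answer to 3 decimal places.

0.102

Mean x̄ = (2.2 − 0.1 + 1.7 − 1.8 + 3.2 + 0.9 − 1.2 + 3.1 − 3.4)/9 = 0.5111
Numerator Σ_{t=1}^{6}(x_t−x̄)(x_{t+3}−x̄) = 4.3107
Denominator Σ(x_t−x̄)² = 42.2889
r_3 = 4.3107 / 42.2889 = 0.102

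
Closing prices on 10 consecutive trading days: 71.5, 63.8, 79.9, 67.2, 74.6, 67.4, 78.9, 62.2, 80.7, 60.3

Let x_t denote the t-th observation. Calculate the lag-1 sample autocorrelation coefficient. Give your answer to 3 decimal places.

-0.796

Mean x̄ = (71.5 + 63.8 + 79.9 + 67.2 + 74.6 + 67.4 + 78.9 + 62.2 + 80.7 + 60.3)/10 = 70.6500
Numerator Σ_{t=1}^{9}(x_t−x̄)(x_{t+1}−x̄) = -413.0275
Denominator Σ(x_t−x̄)² = 518.8650
r_1 = -413.0275 / 518.8650 = -0.796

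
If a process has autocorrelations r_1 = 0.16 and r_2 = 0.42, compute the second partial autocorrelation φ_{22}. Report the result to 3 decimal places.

0.405

φ_{22} = (r_2 − r_1²) / (1 − r_1²)
r_1² = (0.16)² = 0.0256
Numerator = 0.42 − 0.0256 = 0.3944; denominator = 1 − 0.0256 = 0.9744
φ_{22} = 0.3944 / 0.9744 = 0.405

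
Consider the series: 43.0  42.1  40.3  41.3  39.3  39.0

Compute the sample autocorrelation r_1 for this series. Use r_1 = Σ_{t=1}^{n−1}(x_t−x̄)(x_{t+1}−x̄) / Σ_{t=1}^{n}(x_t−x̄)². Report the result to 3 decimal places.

Mean x̄ = (43.0 + 42.1 + 40.3 + 41.3 + 39.3 + 39.0)/6 = 40.8333
Deviations from mean: 2.1667, 1.2667, -0.5333, 0.4667, -1.5333, -1.8333
Σ(x_t−x̄)(x_{t+1}−x̄) = (2.7444) + (-0.6756) + (-0.2489) + (-0.7156) + (2.8111) = 3.9156
Denominator Σ(x_t−x̄)² = 12.5133
r_1 = 3.9156 / 12.5133 = 0.313

0.313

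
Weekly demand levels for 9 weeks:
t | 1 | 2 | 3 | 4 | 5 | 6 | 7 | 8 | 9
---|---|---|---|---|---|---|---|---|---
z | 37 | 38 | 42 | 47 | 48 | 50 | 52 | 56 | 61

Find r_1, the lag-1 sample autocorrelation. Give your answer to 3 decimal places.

0.626

Mean z̄ = (37 + 38 + 42 + 47 + 48 + 50 + 52 + 56 + 61)/9 = 47.8889
Numerator Σ_{t=1}^{8}(z_t−z̄)(z_{t+1}−z̄) = 319.6543
Denominator Σ(z_t−z̄)² = 510.8889
r_1 = 319.6543 / 510.8889 = 0.626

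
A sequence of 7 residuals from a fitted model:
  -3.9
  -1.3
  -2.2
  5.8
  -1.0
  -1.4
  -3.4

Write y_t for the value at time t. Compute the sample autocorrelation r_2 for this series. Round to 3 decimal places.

-0.016

Mean ȳ = (-3.9 − 1.3 − 2.2 + 5.8 − 1.0 − 1.4 − 3.4)/7 = -1.0571
Deviations from mean: -2.8429, -0.2429, -1.1429, 6.8571, 0.0571, -0.3429, -2.3429
Σ(y_t−ȳ)(y_{t+2}−ȳ) = (3.2490) + (-1.6653) + (-0.0653) + (-2.3510) + (-0.1339) = -0.9665
Denominator Σ(y_t−ȳ)² = 62.0771
r_2 = -0.9665 / 62.0771 = -0.016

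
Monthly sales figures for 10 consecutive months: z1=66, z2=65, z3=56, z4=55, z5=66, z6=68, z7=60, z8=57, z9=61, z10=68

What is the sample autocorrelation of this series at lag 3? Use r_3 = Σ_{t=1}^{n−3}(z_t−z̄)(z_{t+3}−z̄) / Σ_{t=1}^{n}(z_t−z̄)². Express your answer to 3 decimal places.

-0.335

Mean z̄ = (66 + 65 + 56 + 55 + 66 + 68 + 60 + 57 + 61 + 68)/10 = 62.2000
Numerator Σ_{t=1}^{7}(z_t−z̄)(z_{t+3}−z̄) = -76.3200
Denominator Σ(z_t−z̄)² = 227.6000
r_3 = -76.3200 / 227.6000 = -0.335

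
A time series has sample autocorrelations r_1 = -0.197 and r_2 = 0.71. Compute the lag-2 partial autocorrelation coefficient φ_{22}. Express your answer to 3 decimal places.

0.698

φ_{22} = (r_2 − r_1²) / (1 − r_1²)
r_1² = (-0.197)² = 0.038809
Numerator = 0.71 − 0.0388 = 0.6712; denominator = 1 − 0.0388 = 0.9612
φ_{22} = 0.6712 / 0.9612 = 0.698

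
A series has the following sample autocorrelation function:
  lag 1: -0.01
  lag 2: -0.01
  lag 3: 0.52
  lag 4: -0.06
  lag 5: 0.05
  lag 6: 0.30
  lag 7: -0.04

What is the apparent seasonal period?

The largest autocorrelation is r_3 = 0.52, with a weaker echo at lag 6 (0.30); the remaining lags stay at or below 0.05.
The dominant spike at lag 3 indicates a seasonal period of 3.

3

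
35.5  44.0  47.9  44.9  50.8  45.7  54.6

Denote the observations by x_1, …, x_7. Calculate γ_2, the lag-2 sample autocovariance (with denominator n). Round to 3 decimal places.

Mean x̄ = (35.5 + 44.0 + 47.9 + 44.9 + 50.8 + 45.7 + 54.6)/7 = 46.2000
Σ_{t=1}^{5}(x_t−x̄)(x_{t+2}−x̄) = 31.7800
γ_2 = 31.7800 / 7 = 4.540

4.540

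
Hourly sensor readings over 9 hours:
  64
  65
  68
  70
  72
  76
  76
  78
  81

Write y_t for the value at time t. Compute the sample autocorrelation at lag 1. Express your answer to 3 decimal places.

0.660

Mean ȳ = (64 + 65 + 68 + 70 + 72 + 76 + 76 + 78 + 81)/9 = 72.2222
Numerator Σ_{t=1}^{8}(y_t−ȳ)(y_{t+1}−ȳ) = 185.7284
Denominator Σ(y_t−ȳ)² = 281.5556
r_1 = 185.7284 / 281.5556 = 0.660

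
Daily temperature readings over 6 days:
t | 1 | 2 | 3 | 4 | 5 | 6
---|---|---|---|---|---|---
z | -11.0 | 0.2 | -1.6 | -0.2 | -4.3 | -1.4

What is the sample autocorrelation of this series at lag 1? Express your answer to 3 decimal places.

Mean z̄ = (-11.0 + 0.2 − 1.6 − 0.2 − 4.3 − 1.4)/6 = -3.0500
Deviations from mean: -7.9500, 3.2500, 1.4500, 2.8500, -1.2500, 1.6500
Σ(z_t−z̄)(z_{t+1}−z̄) = (-25.8375) + (4.7125) + (4.1325) + (-3.5625) + (-2.0625) = -22.6175
Denominator Σ(z_t−z̄)² = 88.2750
r_1 = -22.6175 / 88.2750 = -0.256

-0.256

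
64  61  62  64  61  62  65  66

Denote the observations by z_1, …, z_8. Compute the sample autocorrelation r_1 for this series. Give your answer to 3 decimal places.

Mean z̄ = (64 + 61 + 62 + 64 + 61 + 62 + 65 + 66)/8 = 63.1250
Deviations from mean: 0.8750, -2.1250, -1.1250, 0.8750, -2.1250, -1.1250, 1.8750, 2.8750
Σ(z_t−z̄)(z_{t+1}−z̄) = (-1.8594) + (2.3906) + (-0.9844) + (-1.8594) + (2.3906) + (-2.1094) + (5.3906) = 3.3594
Denominator Σ(z_t−z̄)² = 24.8750
r_1 = 3.3594 / 24.8750 = 0.135

0.135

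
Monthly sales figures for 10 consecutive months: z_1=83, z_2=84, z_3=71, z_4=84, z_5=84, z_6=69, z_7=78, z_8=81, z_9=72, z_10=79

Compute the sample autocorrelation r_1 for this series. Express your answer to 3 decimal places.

Mean z̄ = (83 + 84 + 71 + 84 + 84 + 69 + 78 + 81 + 72 + 79)/10 = 78.5000
Numerator Σ_{t=1}^{9}(z_t−z̄)(z_{t+1}−z̄) = -95.7500
Denominator Σ(z_t−z̄)² = 306.5000
r_1 = -95.7500 / 306.5000 = -0.312

-0.312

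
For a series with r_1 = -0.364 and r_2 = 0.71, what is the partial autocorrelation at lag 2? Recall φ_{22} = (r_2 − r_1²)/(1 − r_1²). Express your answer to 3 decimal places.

0.666

φ_{22} = (r_2 − r_1²) / (1 − r_1²)
r_1² = (-0.364)² = 0.132496
Numerator = 0.71 − 0.1325 = 0.5775; denominator = 1 − 0.1325 = 0.8675
φ_{22} = 0.5775 / 0.8675 = 0.666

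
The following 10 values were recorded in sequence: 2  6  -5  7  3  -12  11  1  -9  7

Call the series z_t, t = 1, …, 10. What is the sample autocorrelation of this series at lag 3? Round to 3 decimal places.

Mean z̄ = (2 + 6 − 5 + 7 + 3 − 12 + 11 + 1 − 9 + 7)/10 = 1.1000
Σ(z_t−z̄)(z_{t+3}−z̄) = (5.3100) + (9.3100) + (79.9100) + (58.4100) + (-0.1900) + (132.3100) + (58.4100) = 343.4700
Denominator Σ(z_t−z̄)² = 506.9000
r_3 = 343.4700 / 506.9000 = 0.678

0.678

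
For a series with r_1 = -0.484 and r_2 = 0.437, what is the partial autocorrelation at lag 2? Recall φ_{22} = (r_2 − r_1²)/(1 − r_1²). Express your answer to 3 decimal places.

φ_{22} = (r_2 − r_1²) / (1 − r_1²)
r_1² = (-0.484)² = 0.234256
Numerator = 0.437 − 0.2343 = 0.2027; denominator = 1 − 0.2343 = 0.7657
φ_{22} = 0.2027 / 0.7657 = 0.265

0.265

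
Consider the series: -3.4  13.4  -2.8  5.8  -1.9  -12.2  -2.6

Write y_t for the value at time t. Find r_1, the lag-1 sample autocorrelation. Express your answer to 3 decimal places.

-0.140

Mean ȳ = (-3.4 + 13.4 − 2.8 + 5.8 − 1.9 − 12.2 − 2.6)/7 = -0.5286
Numerator Σ_{t=1}^{6}(y_t−ȳ)(y_{t+1}−ȳ) = -54.5037
Denominator Σ(y_t−ȳ)² = 389.8543
r_1 = -54.5037 / 389.8543 = -0.140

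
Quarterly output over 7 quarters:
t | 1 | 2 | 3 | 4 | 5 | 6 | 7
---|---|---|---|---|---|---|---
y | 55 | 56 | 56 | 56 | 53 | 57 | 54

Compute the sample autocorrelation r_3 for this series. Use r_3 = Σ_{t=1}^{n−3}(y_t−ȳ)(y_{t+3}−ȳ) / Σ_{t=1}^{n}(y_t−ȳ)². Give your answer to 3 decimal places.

-0.134

Mean ȳ = (55 + 56 + 56 + 56 + 53 + 57 + 54)/7 = 55.2857
Deviations from mean: -0.2857, 0.7143, 0.7143, 0.7143, -2.2857, 1.7143, -1.2857
Numerator Σ_{t=1}^{4}(y_t−ȳ)(y_{t+3}−ȳ) = -1.5306
Denominator Σ(y_t−ȳ)² = 11.4286
r_3 = -1.5306 / 11.4286 = -0.134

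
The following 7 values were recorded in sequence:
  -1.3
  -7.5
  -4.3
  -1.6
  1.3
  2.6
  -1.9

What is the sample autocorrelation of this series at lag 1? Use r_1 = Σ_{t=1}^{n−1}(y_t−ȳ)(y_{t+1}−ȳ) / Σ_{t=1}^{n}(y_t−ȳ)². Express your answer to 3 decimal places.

Mean ȳ = (-1.3 − 7.5 − 4.3 − 1.6 + 1.3 + 2.6 − 1.9)/7 = -1.8143
Deviations from mean: 0.5143, -5.6857, -2.4857, 0.2143, 3.1143, 4.4143, -0.0857
Numerator Σ_{t=1}^{6}(y_t−ȳ)(y_{t+1}−ȳ) = 24.7127
Denominator Σ(y_t−ȳ)² = 68.0086
r_1 = 24.7127 / 68.0086 = 0.363

0.363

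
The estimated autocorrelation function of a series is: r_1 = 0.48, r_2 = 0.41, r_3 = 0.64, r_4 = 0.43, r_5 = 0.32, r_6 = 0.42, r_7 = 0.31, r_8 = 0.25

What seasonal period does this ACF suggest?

The largest autocorrelation is r_3 = 0.64; the remaining lags stay at or below 0.48. The elevated value at lag 1 (0.48), dropping to 0.41 at lag 2, reflects decaying short-term dependence rather than seasonality.
The dominant spike at lag 3 indicates a seasonal period of 3.

3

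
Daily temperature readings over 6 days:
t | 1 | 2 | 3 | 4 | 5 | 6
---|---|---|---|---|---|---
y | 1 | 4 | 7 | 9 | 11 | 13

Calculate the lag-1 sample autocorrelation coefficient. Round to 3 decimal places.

Mean ȳ = (1 + 4 + 7 + 9 + 11 + 13)/6 = 7.5000
Numerator Σ_{t=1}^{5}(y_t−ȳ)(y_{t+1}−ȳ) = 48.2500
Denominator Σ(y_t−ȳ)² = 99.5000
r_1 = 48.2500 / 99.5000 = 0.485

0.485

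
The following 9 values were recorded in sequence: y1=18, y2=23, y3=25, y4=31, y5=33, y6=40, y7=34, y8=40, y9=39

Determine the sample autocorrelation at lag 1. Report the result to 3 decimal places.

0.576

Mean ȳ = (18 + 23 + 25 + 31 + 33 + 40 + 34 + 40 + 39)/9 = 31.4444
Numerator Σ_{t=1}^{8}(y_t−ȳ)(y_{t+1}−ȳ) = 291.8025
Denominator Σ(y_t−ȳ)² = 506.2222
r_1 = 291.8025 / 506.2222 = 0.576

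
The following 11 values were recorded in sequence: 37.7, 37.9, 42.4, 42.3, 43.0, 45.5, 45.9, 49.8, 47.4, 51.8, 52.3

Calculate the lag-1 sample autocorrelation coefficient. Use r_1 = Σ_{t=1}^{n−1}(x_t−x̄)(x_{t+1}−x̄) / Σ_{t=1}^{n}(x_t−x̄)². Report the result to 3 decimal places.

0.653

Mean x̄ = (37.7 + 37.9 + 42.4 + 42.3 + 43.0 + 45.5 + 45.9 + 49.8 + 47.4 + 51.8 + 52.3)/11 = 45.0909
Numerator Σ_{t=1}^{10}(x_t−x̄)(x_{t+1}−x̄) = 163.8608
Denominator Σ(x_t−x̄)² = 251.0491
r_1 = 163.8608 / 251.0491 = 0.653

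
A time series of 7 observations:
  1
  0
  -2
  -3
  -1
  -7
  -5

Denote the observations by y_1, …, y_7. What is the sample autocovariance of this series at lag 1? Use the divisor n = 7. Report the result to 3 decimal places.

1.933

Mean ȳ = (1 + 0 − 2 − 3 − 1 − 7 − 5)/7 = -2.4286
Σ_{t=1}^{6}(y_t−ȳ)(y_{t+1}−ȳ) = 13.5306
γ_1 = 13.5306 / 7 = 1.933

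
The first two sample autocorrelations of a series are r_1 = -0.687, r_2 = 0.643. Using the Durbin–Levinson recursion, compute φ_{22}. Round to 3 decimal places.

φ_{22} = (r_2 − r_1²) / (1 − r_1²)
r_1² = (-0.687)² = 0.471969
Numerator = 0.643 − 0.4720 = 0.1710; denominator = 1 − 0.4720 = 0.5280
φ_{22} = 0.1710 / 0.5280 = 0.324

0.324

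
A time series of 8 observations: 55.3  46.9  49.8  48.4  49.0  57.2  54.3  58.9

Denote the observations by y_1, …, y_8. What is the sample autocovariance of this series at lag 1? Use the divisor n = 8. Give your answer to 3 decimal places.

3.519

Mean ȳ = (55.3 + 46.9 + 49.8 + 48.4 + 49.0 + 57.2 + 54.3 + 58.9)/8 = 52.4750
Σ_{t=1}^{7}(y_t−ȳ)(y_{t+1}−ȳ) = 28.1544
γ_1 = 28.1544 / 8 = 3.519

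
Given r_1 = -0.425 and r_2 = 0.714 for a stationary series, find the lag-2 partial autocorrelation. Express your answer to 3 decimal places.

0.651

φ_{22} = (r_2 − r_1²) / (1 − r_1²)
r_1² = (-0.425)² = 0.180625
Numerator = 0.714 − 0.1806 = 0.5334; denominator = 1 − 0.1806 = 0.8194
φ_{22} = 0.5334 / 0.8194 = 0.651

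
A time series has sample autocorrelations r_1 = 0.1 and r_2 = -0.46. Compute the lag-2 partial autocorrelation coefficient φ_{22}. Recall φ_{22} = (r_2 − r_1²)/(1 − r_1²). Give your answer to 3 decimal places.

φ_{22} = (r_2 − r_1²) / (1 − r_1²)
r_1² = (0.1)² = 0.01
Numerator = -0.46 − 0.0100 = -0.4700; denominator = 1 − 0.0100 = 0.9900
φ_{22} = -0.4700 / 0.9900 = -0.475

-0.475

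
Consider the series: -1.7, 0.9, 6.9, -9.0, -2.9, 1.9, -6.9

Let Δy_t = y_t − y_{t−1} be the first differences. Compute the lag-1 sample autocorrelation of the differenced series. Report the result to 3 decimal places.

First differences Δy: 2.6, 6.0, -15.9, 6.1, 4.8, -8.8
Mean of differences = -0.8667
Numerator Σ(Δy_t−Δȳ)(Δy_{t+1}−Δȳ) = -189.6344
Denominator Σ(Δy_t−Δȳ)² = 428.7533
r_1(Δy) = -189.6344 / 428.7533 = -0.442

-0.442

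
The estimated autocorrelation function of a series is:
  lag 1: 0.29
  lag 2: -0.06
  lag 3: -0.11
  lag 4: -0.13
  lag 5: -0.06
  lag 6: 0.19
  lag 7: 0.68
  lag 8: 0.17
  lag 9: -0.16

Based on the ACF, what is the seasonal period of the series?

The largest autocorrelation is r_7 = 0.68; the remaining lags stay at or below 0.29.
The dominant spike at lag 7 indicates a seasonal period of 7.

7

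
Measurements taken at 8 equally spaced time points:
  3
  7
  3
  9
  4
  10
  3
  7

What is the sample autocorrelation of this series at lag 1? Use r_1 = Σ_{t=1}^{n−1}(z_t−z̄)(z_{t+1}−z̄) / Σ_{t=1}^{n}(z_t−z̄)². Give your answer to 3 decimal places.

Mean z̄ = (3 + 7 + 3 + 9 + 4 + 10 + 3 + 7)/8 = 5.7500
Numerator Σ_{t=1}^{7}(z_t−z̄)(z_{t+1}−z̄) = -44.0625
Denominator Σ(z_t−z̄)² = 57.5000
r_1 = -44.0625 / 57.5000 = -0.766

-0.766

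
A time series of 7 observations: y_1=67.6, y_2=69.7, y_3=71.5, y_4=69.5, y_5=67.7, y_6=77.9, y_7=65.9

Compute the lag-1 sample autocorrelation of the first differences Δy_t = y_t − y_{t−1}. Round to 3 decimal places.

-0.513

First differences Δy: 2.1, 1.8, -2.0, -1.8, 10.2, -12.0
Mean of differences = -0.2833
Numerator Σ(Δy_t−Δȳ)(Δy_{t+1}−Δȳ) = -134.7369
Denominator Σ(Δy_t−Δȳ)² = 262.4483
r_1(Δy) = -134.7369 / 262.4483 = -0.513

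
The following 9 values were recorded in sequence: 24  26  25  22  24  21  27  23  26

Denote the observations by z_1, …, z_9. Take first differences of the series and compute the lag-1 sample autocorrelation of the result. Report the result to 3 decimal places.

-0.735

First differences Δz: 2, -1, -3, 2, -3, 6, -4, 3
Mean of differences = 0.2500
Numerator Σ(Δz_t−Δz̄)(Δz_{t+1}−Δz̄) = -64.3125
Denominator Σ(Δz_t−Δz̄)² = 87.5000
r_1(Δz) = -64.3125 / 87.5000 = -0.735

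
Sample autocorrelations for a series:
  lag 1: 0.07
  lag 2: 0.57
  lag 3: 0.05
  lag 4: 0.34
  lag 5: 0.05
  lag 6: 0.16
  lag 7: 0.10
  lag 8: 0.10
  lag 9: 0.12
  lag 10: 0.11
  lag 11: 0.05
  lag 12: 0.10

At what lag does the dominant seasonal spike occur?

The largest autocorrelation is r_2 = 0.57, with weaker echoes at lags 4 (0.34) and 6 (0.16); the remaining lags stay at or below 0.12.
The dominant spike at lag 2 indicates a seasonal period of 2.

2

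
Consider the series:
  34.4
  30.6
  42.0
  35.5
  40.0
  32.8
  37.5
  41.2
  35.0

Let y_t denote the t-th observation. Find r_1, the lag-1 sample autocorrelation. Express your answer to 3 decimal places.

Mean ȳ = (34.4 + 30.6 + 42.0 + 35.5 + 40.0 + 32.8 + 37.5 + 41.2 + 35.0)/9 = 36.5556
Numerator Σ_{t=1}^{8}(y_t−ȳ)(y_{t+1}−ȳ) = -48.2909
Denominator Σ(y_t−ȳ)² = 121.7222
r_1 = -48.2909 / 121.7222 = -0.397

-0.397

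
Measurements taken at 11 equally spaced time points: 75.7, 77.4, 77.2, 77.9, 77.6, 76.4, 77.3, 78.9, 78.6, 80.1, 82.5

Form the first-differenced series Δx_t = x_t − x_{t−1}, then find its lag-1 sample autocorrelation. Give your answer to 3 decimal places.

0.034

First differences Δx: 1.7, -0.2, 0.7, -0.3, -1.2, 0.9, 1.6, -0.3, 1.5, 2.4
Mean of differences = 0.6800
Numerator Σ(Δx_t−Δx̄)(Δx_{t+1}−Δx̄) = 0.4016
Denominator Σ(Δx_t−Δx̄)² = 11.7960
r_1(Δx) = 0.4016 / 11.7960 = 0.034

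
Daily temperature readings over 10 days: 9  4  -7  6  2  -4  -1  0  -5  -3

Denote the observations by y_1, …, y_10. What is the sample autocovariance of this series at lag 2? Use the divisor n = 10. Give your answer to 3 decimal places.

Mean ȳ = (9 + 4 − 7 + 6 + 2 − 4 − 1 + 0 − 5 − 3)/10 = 0.1000
Σ_{t=1}^{8}(y_t−ȳ)(y_{t+2}−ȳ) = -73.6200
γ_2 = -73.6200 / 10 = -7.362

-7.362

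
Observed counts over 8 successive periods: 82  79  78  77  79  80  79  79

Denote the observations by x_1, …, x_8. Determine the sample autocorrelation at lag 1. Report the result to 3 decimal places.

Mean x̄ = (82 + 79 + 78 + 77 + 79 + 80 + 79 + 79)/8 = 79.1250
Σ(x_t−x̄)(x_{t+1}−x̄) = (-0.3594) + (0.1406) + (2.3906) + (0.2656) + (-0.1094) + (-0.1094) + (0.0156) = 2.2344
Denominator Σ(x_t−x̄)² = 14.8750
r_1 = 2.2344 / 14.8750 = 0.150

0.150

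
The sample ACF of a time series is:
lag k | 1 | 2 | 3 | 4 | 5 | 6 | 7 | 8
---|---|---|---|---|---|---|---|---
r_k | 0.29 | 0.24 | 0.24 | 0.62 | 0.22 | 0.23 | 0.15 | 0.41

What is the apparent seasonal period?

The largest autocorrelation is r_4 = 0.62, with a weaker echo at lag 8 (0.41); the remaining lags stay at or below 0.29. The elevated value at lag 1 (0.29), dropping to 0.24 at lag 2, reflects decaying short-term dependence rather than seasonality.
The dominant spike at lag 4 indicates a seasonal period of 4.

4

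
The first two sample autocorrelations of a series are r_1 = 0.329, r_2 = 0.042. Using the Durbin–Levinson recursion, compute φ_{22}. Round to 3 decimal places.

-0.074

φ_{22} = (r_2 − r_1²) / (1 − r_1²)
r_1² = (0.329)² = 0.108241
Numerator = 0.042 − 0.1082 = -0.0662; denominator = 1 − 0.1082 = 0.8918
φ_{22} = -0.0662 / 0.8918 = -0.074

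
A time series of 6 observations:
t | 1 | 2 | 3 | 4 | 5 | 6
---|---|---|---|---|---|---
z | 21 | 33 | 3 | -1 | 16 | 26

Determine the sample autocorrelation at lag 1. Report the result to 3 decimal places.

0.102

Mean z̄ = (21 + 33 + 3 − 1 + 16 + 26)/6 = 16.3333
Deviations from mean: 4.6667, 16.6667, -13.3333, -17.3333, -0.3333, 9.6667
Σ(z_t−z̄)(z_{t+1}−z̄) = (77.7778) + (-222.2222) + (231.1111) + (5.7778) + (-3.2222) = 89.2222
Denominator Σ(z_t−z̄)² = 871.3333
r_1 = 89.2222 / 871.3333 = 0.102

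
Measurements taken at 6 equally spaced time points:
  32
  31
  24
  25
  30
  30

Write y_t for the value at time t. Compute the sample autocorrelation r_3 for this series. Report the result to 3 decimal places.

Mean ȳ = (32 + 31 + 24 + 25 + 30 + 30)/6 = 28.6667
Σ(y_t−ȳ)(y_{t+3}−ȳ) = (-12.2222) + (3.1111) + (-6.2222) = -15.3333
Denominator Σ(y_t−ȳ)² = 55.3333
r_3 = -15.3333 / 55.3333 = -0.277

-0.277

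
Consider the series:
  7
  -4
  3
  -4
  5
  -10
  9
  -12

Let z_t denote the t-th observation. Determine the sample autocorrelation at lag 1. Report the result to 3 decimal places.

-0.738

Mean z̄ = (7 − 4 + 3 − 4 + 5 − 10 + 9 − 12)/8 = -0.7500
Deviations from mean: 7.7500, -3.2500, 3.7500, -3.2500, 5.7500, -9.2500, 9.7500, -11.2500
Numerator Σ_{t=1}^{7}(z_t−z̄)(z_{t+1}−z̄) = -321.3125
Denominator Σ(z_t−z̄)² = 435.5000
r_1 = -321.3125 / 435.5000 = -0.738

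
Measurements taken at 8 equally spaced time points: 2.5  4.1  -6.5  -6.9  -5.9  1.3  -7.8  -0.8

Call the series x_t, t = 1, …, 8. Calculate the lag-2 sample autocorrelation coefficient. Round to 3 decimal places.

Mean x̄ = (2.5 + 4.1 − 6.5 − 6.9 − 5.9 + 1.3 − 7.8 − 0.8)/8 = -2.5000
Deviations from mean: 5.0000, 6.6000, -4.0000, -4.4000, -3.4000, 3.8000, -5.3000, 1.7000
Numerator Σ_{t=1}^{6}(x_t−x̄)(x_{t+2}−x̄) = -27.6800
Denominator Σ(x_t−x̄)² = 160.9000
r_2 = -27.6800 / 160.9000 = -0.172

-0.172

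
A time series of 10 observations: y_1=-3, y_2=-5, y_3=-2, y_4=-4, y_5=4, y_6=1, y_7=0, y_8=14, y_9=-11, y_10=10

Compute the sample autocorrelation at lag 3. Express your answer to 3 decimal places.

Mean ȳ = (-3 − 5 − 2 − 4 + 4 + 1 + 0 + 14 − 11 + 10)/10 = 0.4000
Numerator Σ_{t=1}^{7}(y_t−ȳ)(y_{t+3}−ȳ) = 34.1200
Denominator Σ(y_t−ȳ)² = 486.4000
r_3 = 34.1200 / 486.4000 = 0.070

0.070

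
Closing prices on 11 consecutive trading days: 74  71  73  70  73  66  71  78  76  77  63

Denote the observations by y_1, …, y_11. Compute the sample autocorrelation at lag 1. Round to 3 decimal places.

-0.068

Mean ȳ = (74 + 71 + 73 + 70 + 73 + 66 + 71 + 78 + 76 + 77 + 63)/11 = 72.0000
Numerator Σ_{t=1}^{10}(y_t−ȳ)(y_{t+1}−ȳ) = -14.0000
Denominator Σ(y_t−ȳ)² = 206.0000
r_1 = -14.0000 / 206.0000 = -0.068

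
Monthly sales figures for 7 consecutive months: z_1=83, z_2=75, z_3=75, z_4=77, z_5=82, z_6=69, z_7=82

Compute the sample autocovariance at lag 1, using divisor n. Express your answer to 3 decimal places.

Mean z̄ = (83 + 75 + 75 + 77 + 82 + 69 + 82)/7 = 77.5714
Σ_{t=1}^{6}(z_t−z̄)(z_{t+1}−z̄) = -84.3265
γ_1 = -84.3265 / 7 = -12.047

-12.047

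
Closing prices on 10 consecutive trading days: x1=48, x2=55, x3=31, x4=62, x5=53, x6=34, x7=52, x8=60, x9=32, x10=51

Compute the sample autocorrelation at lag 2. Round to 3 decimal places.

-0.304

Mean x̄ = (48 + 55 + 31 + 62 + 53 + 34 + 52 + 60 + 32 + 51)/10 = 47.8000
Numerator Σ_{t=1}^{8}(x_t−x̄)(x_{t+2}−x̄) = -358.2800
Denominator Σ(x_t−x̄)² = 1179.6000
r_2 = -358.2800 / 1179.6000 = -0.304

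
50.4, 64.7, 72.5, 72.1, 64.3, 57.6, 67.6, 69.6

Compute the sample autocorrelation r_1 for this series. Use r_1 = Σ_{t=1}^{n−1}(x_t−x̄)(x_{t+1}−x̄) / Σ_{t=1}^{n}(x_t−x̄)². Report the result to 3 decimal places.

0.123

Mean x̄ = (50.4 + 64.7 + 72.5 + 72.1 + 64.3 + 57.6 + 67.6 + 69.6)/8 = 64.8500
Deviations from mean: -14.4500, -0.1500, 7.6500, 7.2500, -0.5500, -7.2500, 2.7500, 4.7500
Σ(x_t−x̄)(x_{t+1}−x̄) = (2.1675) + (-1.1475) + (55.4625) + (-3.9875) + (3.9875) + (-19.9375) + (13.0625) = 49.6075
Denominator Σ(x_t−x̄)² = 402.9000
r_1 = 49.6075 / 402.9000 = 0.123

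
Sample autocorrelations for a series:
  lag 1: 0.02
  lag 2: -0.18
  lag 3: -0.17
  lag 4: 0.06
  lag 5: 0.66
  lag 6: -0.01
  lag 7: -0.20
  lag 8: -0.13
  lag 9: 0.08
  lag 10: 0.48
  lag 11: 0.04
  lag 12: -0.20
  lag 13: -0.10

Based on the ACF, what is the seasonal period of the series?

5

The largest autocorrelation is r_5 = 0.66, with a weaker echo at lag 10 (0.48); the remaining lags stay at or below 0.08.
The dominant spike at lag 5 indicates a seasonal period of 5.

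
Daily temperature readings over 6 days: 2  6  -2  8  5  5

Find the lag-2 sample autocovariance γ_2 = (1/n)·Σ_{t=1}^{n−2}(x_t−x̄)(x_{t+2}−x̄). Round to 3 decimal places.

Mean x̄ = (2 + 6 − 2 + 8 + 5 + 5)/6 = 4.0000
Σ_{t=1}^{4}(x_t−x̄)(x_{t+2}−x̄) = 18.0000
γ_2 = 18.0000 / 6 = 3.000

3.000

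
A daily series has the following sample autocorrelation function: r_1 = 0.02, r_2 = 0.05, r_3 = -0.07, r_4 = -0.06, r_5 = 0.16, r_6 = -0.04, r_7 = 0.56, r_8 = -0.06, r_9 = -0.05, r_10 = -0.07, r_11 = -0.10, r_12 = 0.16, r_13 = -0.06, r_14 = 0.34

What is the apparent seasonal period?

7

The largest autocorrelation is r_7 = 0.56, with a weaker echo at lag 14 (0.34); the remaining lags stay at or below 0.16.
The dominant spike at lag 7 indicates a seasonal period of 7.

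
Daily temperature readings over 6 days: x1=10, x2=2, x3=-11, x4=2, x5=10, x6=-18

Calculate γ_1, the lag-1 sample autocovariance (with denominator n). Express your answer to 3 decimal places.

Mean x̄ = (10 + 2 − 11 + 2 + 10 − 18)/6 = -0.8333
Σ_{t=1}^{5}(x_t−x̄)(x_{t+1}−x̄) = -182.1944
γ_1 = -182.1944 / 6 = -30.366

-30.366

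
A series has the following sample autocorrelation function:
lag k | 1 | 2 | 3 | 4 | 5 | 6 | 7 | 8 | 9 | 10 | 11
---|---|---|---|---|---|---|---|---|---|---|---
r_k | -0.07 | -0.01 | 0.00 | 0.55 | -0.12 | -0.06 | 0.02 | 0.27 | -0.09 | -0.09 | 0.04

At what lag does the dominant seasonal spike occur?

4

The largest autocorrelation is r_4 = 0.55, with a weaker echo at lag 8 (0.27); the remaining lags stay at or below 0.04.
The dominant spike at lag 4 indicates a seasonal period of 4.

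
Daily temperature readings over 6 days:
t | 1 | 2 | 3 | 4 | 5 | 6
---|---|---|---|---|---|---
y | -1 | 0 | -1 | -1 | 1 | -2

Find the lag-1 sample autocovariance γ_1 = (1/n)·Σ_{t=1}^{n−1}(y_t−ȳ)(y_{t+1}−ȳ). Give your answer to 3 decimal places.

-0.519

Mean ȳ = (-1 + 0 − 1 − 1 + 1 − 2)/6 = -0.6667
Σ_{t=1}^{5}(y_t−ȳ)(y_{t+1}−ȳ) = -3.1111
γ_1 = -3.1111 / 6 = -0.519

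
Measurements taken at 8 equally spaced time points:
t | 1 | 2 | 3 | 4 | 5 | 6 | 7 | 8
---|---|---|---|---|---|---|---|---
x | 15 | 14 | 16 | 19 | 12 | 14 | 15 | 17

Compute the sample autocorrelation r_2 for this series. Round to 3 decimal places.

-0.425

Mean x̄ = (15 + 14 + 16 + 19 + 12 + 14 + 15 + 17)/8 = 15.2500
Σ(x_t−x̄)(x_{t+2}−x̄) = (-0.1875) + (-4.6875) + (-2.4375) + (-4.6875) + (0.8125) + (-2.1875) = -13.3750
Denominator Σ(x_t−x̄)² = 31.5000
r_2 = -13.3750 / 31.5000 = -0.425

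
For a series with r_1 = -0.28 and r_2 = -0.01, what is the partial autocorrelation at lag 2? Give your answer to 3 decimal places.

φ_{22} = (r_2 − r_1²) / (1 − r_1²)
r_1² = (-0.28)² = 0.0784
Numerator = -0.01 − 0.0784 = -0.0884; denominator = 1 − 0.0784 = 0.9216
φ_{22} = -0.0884 / 0.9216 = -0.096

-0.096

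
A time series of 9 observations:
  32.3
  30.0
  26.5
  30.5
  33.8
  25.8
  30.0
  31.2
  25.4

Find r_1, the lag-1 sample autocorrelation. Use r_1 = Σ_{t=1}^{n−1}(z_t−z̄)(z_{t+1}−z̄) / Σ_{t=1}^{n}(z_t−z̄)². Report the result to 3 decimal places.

Mean z̄ = (32.3 + 30.0 + 26.5 + 30.5 + 33.8 + 25.8 + 30.0 + 31.2 + 25.4)/9 = 29.5000
Numerator Σ_{t=1}^{8}(z_t−z̄)(z_{t+1}−z̄) = -22.6800
Denominator Σ(z_t−z̄)² = 70.2200
r_1 = -22.6800 / 70.2200 = -0.323

-0.323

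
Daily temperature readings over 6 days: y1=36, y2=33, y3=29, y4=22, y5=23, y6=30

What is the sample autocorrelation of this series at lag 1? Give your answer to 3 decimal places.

Mean ȳ = (36 + 33 + 29 + 22 + 23 + 30)/6 = 28.8333
Deviations from mean: 7.1667, 4.1667, 0.1667, -6.8333, -5.8333, 1.1667
Σ(y_t−ȳ)(y_{t+1}−ȳ) = (29.8611) + (0.6944) + (-1.1389) + (39.8611) + (-6.8056) = 62.4722
Denominator Σ(y_t−ȳ)² = 150.8333
r_1 = 62.4722 / 150.8333 = 0.414

0.414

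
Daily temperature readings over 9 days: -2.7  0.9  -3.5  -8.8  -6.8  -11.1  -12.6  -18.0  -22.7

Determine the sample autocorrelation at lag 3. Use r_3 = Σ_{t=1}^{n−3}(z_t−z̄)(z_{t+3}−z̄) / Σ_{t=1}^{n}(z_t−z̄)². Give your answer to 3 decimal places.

Mean z̄ = (-2.7 + 0.9 − 3.5 − 8.8 − 6.8 − 11.1 − 12.6 − 18.0 − 22.7)/9 = -9.4778
Numerator Σ_{t=1}^{6}(z_t−z̄)(z_{t+3}−z̄) = 19.1985
Denominator Σ(z_t−z̄)² = 456.8356
r_3 = 19.1985 / 456.8356 = 0.042

0.042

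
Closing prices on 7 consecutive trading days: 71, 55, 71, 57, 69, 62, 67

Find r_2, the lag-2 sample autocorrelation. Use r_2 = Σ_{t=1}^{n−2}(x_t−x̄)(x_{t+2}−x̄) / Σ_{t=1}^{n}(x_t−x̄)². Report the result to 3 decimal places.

0.654

Mean x̄ = (71 + 55 + 71 + 57 + 69 + 62 + 67)/7 = 64.5714
Deviations from mean: 6.4286, -9.5714, 6.4286, -7.5714, 4.4286, -2.5714, 2.4286
Numerator Σ_{t=1}^{5}(x_t−x̄)(x_{t+2}−x̄) = 172.4898
Denominator Σ(x_t−x̄)² = 263.7143
r_2 = 172.4898 / 263.7143 = 0.654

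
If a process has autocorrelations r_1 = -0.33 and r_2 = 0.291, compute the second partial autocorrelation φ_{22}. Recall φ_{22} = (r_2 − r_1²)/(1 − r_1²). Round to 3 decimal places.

0.204

φ_{22} = (r_2 − r_1²) / (1 − r_1²)
r_1² = (-0.33)² = 0.1089
Numerator = 0.291 − 0.1089 = 0.1821; denominator = 1 − 0.1089 = 0.8911
φ_{22} = 0.1821 / 0.8911 = 0.204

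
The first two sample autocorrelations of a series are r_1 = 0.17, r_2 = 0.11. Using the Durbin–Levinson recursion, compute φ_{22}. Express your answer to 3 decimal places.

φ_{22} = (r_2 − r_1²) / (1 − r_1²)
r_1² = (0.17)² = 0.0289
Numerator = 0.11 − 0.0289 = 0.0811; denominator = 1 − 0.0289 = 0.9711
φ_{22} = 0.0811 / 0.9711 = 0.084

0.084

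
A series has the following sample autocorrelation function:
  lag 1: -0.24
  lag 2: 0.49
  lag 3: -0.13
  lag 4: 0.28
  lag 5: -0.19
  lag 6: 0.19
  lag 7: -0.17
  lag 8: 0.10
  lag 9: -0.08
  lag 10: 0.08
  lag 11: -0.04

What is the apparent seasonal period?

2

The largest autocorrelation is r_2 = 0.49, with weaker echoes at lags 4 (0.28) and 6 (0.19); the remaining lags stay at or below 0.10.
The dominant spike at lag 2 indicates a seasonal period of 2.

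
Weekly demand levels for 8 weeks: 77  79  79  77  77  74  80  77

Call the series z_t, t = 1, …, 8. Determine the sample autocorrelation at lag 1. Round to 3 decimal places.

-0.302

Mean z̄ = (77 + 79 + 79 + 77 + 77 + 74 + 80 + 77)/8 = 77.5000
Deviations from mean: -0.5000, 1.5000, 1.5000, -0.5000, -0.5000, -3.5000, 2.5000, -0.5000
Numerator Σ_{t=1}^{7}(z_t−z̄)(z_{t+1}−z̄) = -7.2500
Denominator Σ(z_t−z̄)² = 24.0000
r_1 = -7.2500 / 24.0000 = -0.302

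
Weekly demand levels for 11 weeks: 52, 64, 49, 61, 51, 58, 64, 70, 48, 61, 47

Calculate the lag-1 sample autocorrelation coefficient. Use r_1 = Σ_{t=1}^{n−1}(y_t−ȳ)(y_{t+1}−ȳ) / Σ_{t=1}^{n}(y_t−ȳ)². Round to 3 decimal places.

Mean ȳ = (52 + 64 + 49 + 61 + 51 + 58 + 64 + 70 + 48 + 61 + 47)/11 = 56.8182
Numerator Σ_{t=1}^{10}(y_t−ȳ)(y_{t+1}−ȳ) = -245.6694
Denominator Σ(y_t−ȳ)² = 605.6364
r_1 = -245.6694 / 605.6364 = -0.406

-0.406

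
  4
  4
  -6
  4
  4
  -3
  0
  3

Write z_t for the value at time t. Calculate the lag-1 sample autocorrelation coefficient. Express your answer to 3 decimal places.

-0.316

Mean z̄ = (4 + 4 − 6 + 4 + 4 − 3 + 0 + 3)/8 = 1.2500
Deviations from mean: 2.7500, 2.7500, -7.2500, 2.7500, 2.7500, -4.2500, -1.2500, 1.7500
Σ(z_t−z̄)(z_{t+1}−z̄) = (7.5625) + (-19.9375) + (-19.9375) + (7.5625) + (-11.6875) + (5.3125) + (-2.1875) = -33.3125
Denominator Σ(z_t−z̄)² = 105.5000
r_1 = -33.3125 / 105.5000 = -0.316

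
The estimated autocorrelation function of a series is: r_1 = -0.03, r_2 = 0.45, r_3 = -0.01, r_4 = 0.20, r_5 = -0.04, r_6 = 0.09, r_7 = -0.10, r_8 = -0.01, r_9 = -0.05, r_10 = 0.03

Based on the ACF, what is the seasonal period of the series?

The largest autocorrelation is r_2 = 0.45, with a weaker echo at lag 4 (0.20); the remaining lags stay at or below 0.09.
The dominant spike at lag 2 indicates a seasonal period of 2.

2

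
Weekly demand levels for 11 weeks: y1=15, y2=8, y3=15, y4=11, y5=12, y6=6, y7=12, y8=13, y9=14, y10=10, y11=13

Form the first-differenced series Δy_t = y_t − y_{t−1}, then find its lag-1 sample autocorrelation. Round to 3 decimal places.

First differences Δy: -7, 7, -4, 1, -6, 6, 1, 1, -4, 3
Mean of differences = -0.2000
Numerator Σ(Δy_t−Δȳ)(Δy_{t+1}−Δȳ) = -131.6400
Denominator Σ(Δy_t−Δȳ)² = 213.6000
r_1(Δy) = -131.6400 / 213.6000 = -0.616

-0.616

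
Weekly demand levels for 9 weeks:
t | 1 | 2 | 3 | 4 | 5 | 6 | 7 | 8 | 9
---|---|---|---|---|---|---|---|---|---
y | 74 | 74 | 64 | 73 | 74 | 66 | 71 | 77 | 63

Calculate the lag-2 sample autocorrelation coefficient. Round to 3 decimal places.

-0.385

Mean ȳ = (74 + 74 + 64 + 73 + 74 + 66 + 71 + 77 + 63)/9 = 70.6667
Numerator Σ_{t=1}^{7}(y_t−ȳ)(y_{t+2}−ȳ) = -78.5556
Denominator Σ(y_t−ȳ)² = 204.0000
r_2 = -78.5556 / 204.0000 = -0.385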